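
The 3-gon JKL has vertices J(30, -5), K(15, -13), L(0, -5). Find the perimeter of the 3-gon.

64

|JK| = √((-15)² + (-8)²) = √289 = 17
|KL| = √((-15)² + (8)²) = √289 = 17
|LJ| = √((30)² + (0)²) = √900 = 30
Perimeter = 17 + 17 + 30 = 64.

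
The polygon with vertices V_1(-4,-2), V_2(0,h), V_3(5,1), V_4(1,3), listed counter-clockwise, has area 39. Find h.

-6

Write out the shoelace sum; only the two edges meeting at V_2 involve h:
2·Area = [((-4)·h − 0·(-2)) + (0·1 − 5·h)] + 24
       = -9·h + 24 = 78
⇒ h = -6.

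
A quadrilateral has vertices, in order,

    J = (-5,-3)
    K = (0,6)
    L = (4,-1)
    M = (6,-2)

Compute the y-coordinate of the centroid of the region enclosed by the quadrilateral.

16/63

Apply the shoelace formula. First the cross-terms c_i = x_i·y_{i+1} − x_{i+1}·y_i:
  -30, -24, -2, -28  ⇒  2A = -84, A = -42.
Then Σ (y_i + y_{i+1})·c_i = -64, so ȳ = -64 / (6·(-42)) = 16/63.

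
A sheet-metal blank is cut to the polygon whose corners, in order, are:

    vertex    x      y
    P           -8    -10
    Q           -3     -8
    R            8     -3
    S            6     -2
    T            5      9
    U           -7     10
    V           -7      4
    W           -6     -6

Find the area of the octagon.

P→Q: (-8)(-8) − (-3)(-10) = 34
Q→R: (-3)(-3) − (8)(-8) = 73
R→S: (8)(-2) − (6)(-3) = 2
S→T: (6)(9) − (5)(-2) = 64
T→U: (5)(10) − (-7)(9) = 113
U→V: (-7)(4) − (-7)(10) = 42
V→W: (-7)(-6) − (-6)(4) = 66
W→P: (-6)(-10) − (-8)(-6) = 12
Σ = 406
Area = |Σ|/2 = 203.

203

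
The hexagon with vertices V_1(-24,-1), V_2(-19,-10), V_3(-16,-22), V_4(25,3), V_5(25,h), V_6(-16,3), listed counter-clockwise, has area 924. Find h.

Write out the shoelace sum; only the two edges meeting at V_5 involve h:
2·Area = [(25·h − 25·3) + (25·3 − (-16)·h)] + 1069
       = 41·h + 1069 = 1848
⇒ h = 19.

19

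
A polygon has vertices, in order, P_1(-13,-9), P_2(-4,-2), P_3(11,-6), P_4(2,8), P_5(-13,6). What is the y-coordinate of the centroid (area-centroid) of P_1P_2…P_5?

Apply the surveyor's formula. First the cross-terms c_i = x_i·y_{i+1} − x_{i+1}·y_i:
  -10, 46, 100, 116, 195  ⇒  2A = 447, A = 223.5.
Then Σ (y_i + y_{i+1})·c_i = 981, so ȳ = 981 / (6·223.5) = 109/149.

109/149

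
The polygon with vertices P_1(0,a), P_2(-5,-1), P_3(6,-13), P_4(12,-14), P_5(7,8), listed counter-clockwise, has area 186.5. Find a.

Write out the shoelace sum; only the two edges meeting at P_1 involve a:
2·Area = [(7·a − 0·8) + (0·(-1) − (-5)·a)] + 337
       = 12·a + 337 = 373
⇒ a = 3.

3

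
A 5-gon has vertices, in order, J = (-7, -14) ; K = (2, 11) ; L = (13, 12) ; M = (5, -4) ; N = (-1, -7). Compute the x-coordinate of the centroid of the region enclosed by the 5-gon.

572/177

Apply the shoelace (surveyor's) formula. First the cross-terms c_i = x_i·y_{i+1} − x_{i+1}·y_i:
  -49, -119, -112, -39, -35  ⇒  2A = -354, A = -177.
Then Σ (x_i + x_{i+1})·c_i = -3432, so x̄ = -3432 / (6·(-177)) = 572/177.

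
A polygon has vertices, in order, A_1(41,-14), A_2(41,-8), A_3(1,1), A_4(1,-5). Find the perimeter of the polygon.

94

|A_1A_2| = √((0)² + (6)²) = √36 = 6
|A_2A_3| = √((-40)² + (9)²) = √1681 = 41
|A_3A_4| = √((0)² + (-6)²) = √36 = 6
|A_4A_1| = √((40)² + (-9)²) = √1681 = 41
Perimeter = 6 + 41 + 6 + 41 = 94.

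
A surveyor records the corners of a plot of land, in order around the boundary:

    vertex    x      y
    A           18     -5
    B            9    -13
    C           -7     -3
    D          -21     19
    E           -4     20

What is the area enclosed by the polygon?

593.5

A→B: (18)(-13) − (9)(-5) = -189
B→C: (9)(-3) − (-7)(-13) = -118
C→D: (-7)(19) − (-21)(-3) = -196
D→E: (-21)(20) − (-4)(19) = -344
E→A: (-4)(-5) − (18)(20) = -340
Σ = -1187
Area = |Σ|/2 = 593.5.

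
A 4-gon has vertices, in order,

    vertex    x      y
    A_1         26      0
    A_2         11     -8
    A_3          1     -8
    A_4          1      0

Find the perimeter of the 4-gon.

|A_1A_2| = √((-15)² + (-8)²) = √289 = 17
|A_2A_3| = √((-10)² + (0)²) = √100 = 10
|A_3A_4| = √((0)² + (8)²) = √64 = 8
|A_4A_1| = √((25)² + (0)²) = √625 = 25
Perimeter = 17 + 10 + 8 + 25 = 60.

60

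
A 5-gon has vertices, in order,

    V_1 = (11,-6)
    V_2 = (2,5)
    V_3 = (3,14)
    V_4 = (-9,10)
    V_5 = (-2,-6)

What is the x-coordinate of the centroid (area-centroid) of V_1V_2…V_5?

Apply the shoelace (surveyor's) formula. First the cross-terms c_i = x_i·y_{i+1} − x_{i+1}·y_i:
  67, 13, 156, 74, 78  ⇒  2A = 388, A = 194.
Then Σ (x_i + x_{i+1})·c_i = -112, so x̄ = -112 / (6·194) = -28/291.

-28/291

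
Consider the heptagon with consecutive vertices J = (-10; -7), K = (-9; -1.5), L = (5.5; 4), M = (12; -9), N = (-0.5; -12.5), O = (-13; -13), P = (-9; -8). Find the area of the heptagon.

256.875

Apply the surveyor's formula: 2A = Σ (x_i·y_{i+1} − x_{i+1}·y_i), indices taken mod 7.
J→K: (-10)(-1.5) − (-9)(-7) = -48
K→L: (-9)(4) − (5.5)(-1.5) = -27.75
L→M: (5.5)(-9) − (12)(4) = -97.5
M→N: (12)(-12.5) − (-0.5)(-9) = -154.5
N→O: (-0.5)(-13) − (-13)(-12.5) = -156
O→P: (-13)(-8) − (-9)(-13) = -13
P→J: (-9)(-7) − (-10)(-8) = -17
Σ = -513.75
Area = |Σ|/2 = 256.875.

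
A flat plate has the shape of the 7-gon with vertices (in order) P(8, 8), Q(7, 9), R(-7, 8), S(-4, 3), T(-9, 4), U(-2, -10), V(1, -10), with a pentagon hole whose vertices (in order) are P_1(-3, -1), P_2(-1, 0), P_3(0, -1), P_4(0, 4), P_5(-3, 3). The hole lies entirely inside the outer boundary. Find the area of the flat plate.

174.5

Outer boundary:
Σ = (16) + (119) + (11) + (11) + (98) + (30) + (88) = 373
Area = |Σ|/2 = 186.5.
Hole:
Cross-terms: -1, 1, 0, 12, 12  ⇒  Σ = 24
Area = |Σ|/2 = 12.
Net area = 186.5 − 12 = 174.5.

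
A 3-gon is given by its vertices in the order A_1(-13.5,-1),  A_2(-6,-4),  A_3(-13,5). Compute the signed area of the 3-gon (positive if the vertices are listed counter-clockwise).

23.25

Apply Gauss's area formula: 2A = Σ (x_i·y_{i+1} − x_{i+1}·y_i), indices taken mod 3.
Cross-terms: 48, -82, 80.5  ⇒  Σ = 46.5
Signed area = Σ/2 = 23.25 (positive ⇒ counter-clockwise traversal).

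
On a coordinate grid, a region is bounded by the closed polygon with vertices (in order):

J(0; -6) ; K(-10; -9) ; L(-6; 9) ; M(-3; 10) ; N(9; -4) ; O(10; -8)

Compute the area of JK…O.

Σ = (-60) + (-144) + (-33) + (-78) + (-32) + (-60) = -407
Area = |Σ|/2 = 203.5.

203.5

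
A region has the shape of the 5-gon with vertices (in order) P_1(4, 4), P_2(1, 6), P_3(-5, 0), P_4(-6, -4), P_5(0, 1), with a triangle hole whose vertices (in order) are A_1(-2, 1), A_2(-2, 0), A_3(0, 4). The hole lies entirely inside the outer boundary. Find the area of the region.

29

Outer boundary:
Apply the shoelace formula: 2A = Σ (x_i·y_{i+1} − x_{i+1}·y_i), indices taken mod 5.
Cross-terms: 20, 30, 20, -6, -4  ⇒  Σ = 60
Area = |Σ|/2 = 30.
Hole:
Apply the surveyor's formula: 2A = Σ (x_i·y_{i+1} − x_{i+1}·y_i), indices taken mod 3.
A_1→A_2: (-2)(0) − (-2)(1) = 2
A_2→A_3: (-2)(4) − (0)(0) = -8
A_3→A_1: (0)(1) − (-2)(4) = 8
Σ = 2
Area = |Σ|/2 = 1.
Net area = 30 − 1 = 29.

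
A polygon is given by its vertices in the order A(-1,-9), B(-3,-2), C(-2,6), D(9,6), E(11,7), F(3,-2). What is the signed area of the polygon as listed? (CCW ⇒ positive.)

-94

Apply Gauss's area formula: 2A = Σ (x_i·y_{i+1} − x_{i+1}·y_i), indices taken mod 6.
Σ = (-25) + (-22) + (-66) + (-3) + (-43) + (-29) = -188
Signed area = Σ/2 = -94 (negative ⇒ clockwise traversal).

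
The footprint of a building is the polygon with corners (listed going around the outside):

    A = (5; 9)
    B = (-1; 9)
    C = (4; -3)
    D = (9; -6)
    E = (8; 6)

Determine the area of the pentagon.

Apply the shoelace formula: 2A = Σ (x_i·y_{i+1} − x_{i+1}·y_i), indices taken mod 5.
A→B: (5)(9) − (-1)(9) = 54
B→C: (-1)(-3) − (4)(9) = -33
C→D: (4)(-6) − (9)(-3) = 3
D→E: (9)(6) − (8)(-6) = 102
E→A: (8)(9) − (5)(6) = 42
Σ = 168
Area = |Σ|/2 = 84.

84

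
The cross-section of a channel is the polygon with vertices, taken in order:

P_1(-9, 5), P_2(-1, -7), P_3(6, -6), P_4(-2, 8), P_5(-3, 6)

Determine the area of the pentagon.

101.5

Cross-terms: 68, 48, 36, 12, 39  ⇒  Σ = 203
Area = |Σ|/2 = 101.5.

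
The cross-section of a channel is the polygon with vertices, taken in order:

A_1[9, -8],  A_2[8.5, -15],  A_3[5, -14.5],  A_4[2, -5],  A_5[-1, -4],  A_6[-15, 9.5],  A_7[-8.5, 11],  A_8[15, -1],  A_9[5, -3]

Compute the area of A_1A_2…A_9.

A_1→A_2: (9)(-15) − (8.5)(-8) = -67
A_2→A_3: (8.5)(-14.5) − (5)(-15) = -48.25
A_3→A_4: (5)(-5) − (2)(-14.5) = 4
A_4→A_5: (2)(-4) − (-1)(-5) = -13
A_5→A_6: (-1)(9.5) − (-15)(-4) = -69.5
A_6→A_7: (-15)(11) − (-8.5)(9.5) = -84.25
A_7→A_8: (-8.5)(-1) − (15)(11) = -156.5
A_8→A_9: (15)(-3) − (5)(-1) = -40
A_9→A_1: (5)(-8) − (9)(-3) = -13
Σ = -487.5
Area = |Σ|/2 = 243.75.

243.75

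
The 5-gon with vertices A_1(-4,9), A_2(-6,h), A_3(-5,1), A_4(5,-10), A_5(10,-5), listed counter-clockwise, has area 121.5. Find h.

5

Write out the shoelace sum; only the two edges meeting at A_2 involve h:
2·Area = [((-4)·h − (-6)·9) + ((-6)·1 − (-5)·h)] + 190
       = 1·h + 238 = 243
⇒ h = 5.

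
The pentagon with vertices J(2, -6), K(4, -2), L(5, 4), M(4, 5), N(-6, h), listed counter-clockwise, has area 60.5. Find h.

0

Write out the shoelace sum; only the two edges meeting at N involve h:
2·Area = [(4·h − (-6)·5) + ((-6)·(-6) − 2·h)] + 55
       = 2·h + 121 = 121
⇒ h = 0.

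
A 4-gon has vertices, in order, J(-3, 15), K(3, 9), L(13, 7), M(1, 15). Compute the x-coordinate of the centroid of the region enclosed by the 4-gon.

Apply the shoelace formula. First the cross-terms c_i = x_i·y_{i+1} − x_{i+1}·y_i:
  -72, -96, 188, 60  ⇒  2A = 80, A = 40.
Then Σ (x_i + x_{i+1})·c_i = 976, so x̄ = 976 / (6·40) = 61/15.

61/15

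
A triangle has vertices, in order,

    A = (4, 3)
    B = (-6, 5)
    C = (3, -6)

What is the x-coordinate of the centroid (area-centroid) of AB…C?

Apply the shoelace (surveyor's) formula. First the cross-terms c_i = x_i·y_{i+1} − x_{i+1}·y_i:
  38, 21, 33  ⇒  2A = 92, A = 46.
Then Σ (x_i + x_{i+1})·c_i = 92, so x̄ = 92 / (6·46) = 1/3.

1/3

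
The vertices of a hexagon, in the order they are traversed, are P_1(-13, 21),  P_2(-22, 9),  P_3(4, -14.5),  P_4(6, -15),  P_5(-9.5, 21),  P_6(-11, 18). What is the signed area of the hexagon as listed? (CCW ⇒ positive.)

350.75

Apply the shoelace formula: 2A = Σ (x_i·y_{i+1} − x_{i+1}·y_i), indices taken mod 6.
Σ = (345) + (283) + (27) + (-16.5) + (60) + (3) = 701.5
Signed area = Σ/2 = 350.75 (positive ⇒ counter-clockwise traversal).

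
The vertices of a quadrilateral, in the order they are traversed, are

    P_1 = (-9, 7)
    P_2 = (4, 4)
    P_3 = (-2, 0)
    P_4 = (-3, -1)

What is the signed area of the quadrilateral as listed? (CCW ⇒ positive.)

-42

Apply Gauss's area formula: 2A = Σ (x_i·y_{i+1} − x_{i+1}·y_i), indices taken mod 4.
Cross-terms: -64, 8, 2, -30  ⇒  Σ = -84
Signed area = Σ/2 = -42 (negative ⇒ clockwise traversal).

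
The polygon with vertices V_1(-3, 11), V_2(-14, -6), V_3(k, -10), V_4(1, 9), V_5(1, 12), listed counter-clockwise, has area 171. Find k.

Write out the shoelace sum; only the two edges meeting at V_3 involve k:
2·Area = [((-14)·(-10) − k·(-6)) + (k·9 − 1·(-10))] + 222
       = 15·k + 372 = 342
⇒ k = -2.

-2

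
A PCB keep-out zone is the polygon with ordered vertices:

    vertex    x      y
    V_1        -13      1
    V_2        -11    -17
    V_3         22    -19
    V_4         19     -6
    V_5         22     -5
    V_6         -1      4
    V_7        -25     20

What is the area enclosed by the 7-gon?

739.5

Cross-terms: 232, 583, 229, 37, 83, 80, 235  ⇒  Σ = 1479
Area = |Σ|/2 = 739.5.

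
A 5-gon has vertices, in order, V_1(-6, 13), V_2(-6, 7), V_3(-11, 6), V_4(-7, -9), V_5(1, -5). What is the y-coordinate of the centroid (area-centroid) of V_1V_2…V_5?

Apply the shoelace formula. First the cross-terms c_i = x_i·y_{i+1} − x_{i+1}·y_i:
  36, 41, 141, 44, -17  ⇒  2A = 245, A = 122.5.
Then Σ (y_i + y_{i+1})·c_i = 78, so ȳ = 78 / (6·122.5) = 26/245.

26/245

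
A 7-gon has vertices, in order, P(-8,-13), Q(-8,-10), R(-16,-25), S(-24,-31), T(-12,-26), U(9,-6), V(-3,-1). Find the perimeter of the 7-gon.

98

|PQ| = √((0)² + (3)²) = √9 = 3
|QR| = √((-8)² + (-15)²) = √289 = 17
|RS| = √((-8)² + (-6)²) = √100 = 10
|ST| = √((12)² + (5)²) = √169 = 13
|TU| = √((21)² + (20)²) = √841 = 29
|UV| = √((-12)² + (5)²) = √169 = 13
|VP| = √((-5)² + (-12)²) = √169 = 13
Perimeter = 3 + 17 + 10 + 13 + 29 + 13 + 13 = 98.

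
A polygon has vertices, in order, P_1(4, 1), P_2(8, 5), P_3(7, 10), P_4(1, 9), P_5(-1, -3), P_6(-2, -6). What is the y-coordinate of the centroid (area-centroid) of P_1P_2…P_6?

Apply the surveyor's formula. First the cross-terms c_i = x_i·y_{i+1} − x_{i+1}·y_i:
  12, 45, 53, 6, 0, 22  ⇒  2A = 138, A = 69.
Then Σ (y_i + y_{i+1})·c_i = 1680, so ȳ = 1680 / (6·69) = 280/69.

280/69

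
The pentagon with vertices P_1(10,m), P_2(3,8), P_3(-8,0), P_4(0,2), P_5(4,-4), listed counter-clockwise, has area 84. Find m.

Write out the shoelace sum; only the two edges meeting at P_1 involve m:
2·Area = [(4·m − 10·(-4)) + (10·8 − 3·m)] + 40
       = 1·m + 160 = 168
⇒ m = 8.

8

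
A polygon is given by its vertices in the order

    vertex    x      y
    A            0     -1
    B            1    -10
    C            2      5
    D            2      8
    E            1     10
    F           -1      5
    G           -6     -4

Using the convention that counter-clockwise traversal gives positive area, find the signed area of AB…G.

49.5

Apply the shoelace (surveyor's) formula: 2A = Σ (x_i·y_{i+1} − x_{i+1}·y_i), indices taken mod 7.
Σ = (1) + (25) + (6) + (12) + (15) + (34) + (6) = 99
Signed area = Σ/2 = 49.5 (positive ⇒ counter-clockwise traversal).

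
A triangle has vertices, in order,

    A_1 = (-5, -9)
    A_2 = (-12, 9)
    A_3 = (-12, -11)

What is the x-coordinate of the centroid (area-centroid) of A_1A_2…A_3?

Apply the surveyor's formula. First the cross-terms c_i = x_i·y_{i+1} − x_{i+1}·y_i:
  -153, 240, 53  ⇒  2A = 140, A = 70.
Then Σ (x_i + x_{i+1})·c_i = -4060, so x̄ = -4060 / (6·70) = -29/3.

-29/3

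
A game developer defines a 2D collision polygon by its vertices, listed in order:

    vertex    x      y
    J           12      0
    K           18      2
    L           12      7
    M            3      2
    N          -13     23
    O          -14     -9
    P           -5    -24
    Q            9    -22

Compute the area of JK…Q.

772

Apply Gauss's area formula: 2A = Σ (x_i·y_{i+1} − x_{i+1}·y_i), indices taken mod 8.
J→K: (12)(2) − (18)(0) = 24
K→L: (18)(7) − (12)(2) = 102
L→M: (12)(2) − (3)(7) = 3
M→N: (3)(23) − (-13)(2) = 95
N→O: (-13)(-9) − (-14)(23) = 439
O→P: (-14)(-24) − (-5)(-9) = 291
P→Q: (-5)(-22) − (9)(-24) = 326
Q→J: (9)(0) − (12)(-22) = 264
Σ = 1544
Area = |Σ|/2 = 772.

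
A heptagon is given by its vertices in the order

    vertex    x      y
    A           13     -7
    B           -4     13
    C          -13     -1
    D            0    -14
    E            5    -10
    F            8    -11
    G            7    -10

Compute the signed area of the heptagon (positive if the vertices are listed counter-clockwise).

334.5

A→B: (13)(13) − (-4)(-7) = 141
B→C: (-4)(-1) − (-13)(13) = 173
C→D: (-13)(-14) − (0)(-1) = 182
D→E: (0)(-10) − (5)(-14) = 70
E→F: (5)(-11) − (8)(-10) = 25
F→G: (8)(-10) − (7)(-11) = -3
G→A: (7)(-7) − (13)(-10) = 81
Σ = 669
Signed area = Σ/2 = 334.5 (positive ⇒ counter-clockwise traversal).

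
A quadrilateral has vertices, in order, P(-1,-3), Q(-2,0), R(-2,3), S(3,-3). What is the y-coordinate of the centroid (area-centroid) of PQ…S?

Apply the shoelace (surveyor's) formula. First the cross-terms c_i = x_i·y_{i+1} − x_{i+1}·y_i:
  -6, -6, -3, -12  ⇒  2A = -27, A = -13.5.
Then Σ (y_i + y_{i+1})·c_i = 72, so ȳ = 72 / (6·(-13.5)) = -8/9.

-8/9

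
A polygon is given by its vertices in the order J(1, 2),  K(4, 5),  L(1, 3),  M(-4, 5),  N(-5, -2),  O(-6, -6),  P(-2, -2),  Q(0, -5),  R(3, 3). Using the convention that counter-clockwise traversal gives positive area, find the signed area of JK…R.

50

Σ = (-3) + (7) + (17) + (33) + (18) + (0) + (10) + (15) + (3) = 100
Signed area = Σ/2 = 50 (positive ⇒ counter-clockwise traversal).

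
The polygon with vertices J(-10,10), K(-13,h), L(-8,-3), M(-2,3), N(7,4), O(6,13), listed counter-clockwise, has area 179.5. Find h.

4

Write out the shoelace sum; only the two edges meeting at K involve h:
2·Area = [((-10)·h − (-13)·10) + ((-13)·(-3) − (-8)·h)] + 198
       = -2·h + 367 = 359
⇒ h = 4.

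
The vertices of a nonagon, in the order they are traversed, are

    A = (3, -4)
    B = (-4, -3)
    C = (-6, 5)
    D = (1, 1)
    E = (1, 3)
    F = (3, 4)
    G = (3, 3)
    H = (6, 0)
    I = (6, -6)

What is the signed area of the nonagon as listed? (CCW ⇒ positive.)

Apply the shoelace (surveyor's) formula: 2A = Σ (x_i·y_{i+1} − x_{i+1}·y_i), indices taken mod 9.
Σ = (-25) + (-38) + (-11) + (2) + (-5) + (-3) + (-18) + (-36) + (-6) = -140
Signed area = Σ/2 = -70 (negative ⇒ clockwise traversal).

-70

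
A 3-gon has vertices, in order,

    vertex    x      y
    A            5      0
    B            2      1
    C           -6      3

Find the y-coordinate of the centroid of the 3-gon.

Apply Gauss's area formula. First the cross-terms c_i = x_i·y_{i+1} − x_{i+1}·y_i:
  5, 12, -15  ⇒  2A = 2, A = 1.
Then Σ (y_i + y_{i+1})·c_i = 8, so ȳ = 8 / (6·1) = 4/3.

4/3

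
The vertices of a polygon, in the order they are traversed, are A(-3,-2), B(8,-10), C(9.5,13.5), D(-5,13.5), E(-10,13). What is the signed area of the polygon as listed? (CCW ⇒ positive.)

Cross-terms: 46, 203, 195.75, 70, 59  ⇒  Σ = 573.75
Signed area = Σ/2 = 286.875 (positive ⇒ counter-clockwise traversal).

286.875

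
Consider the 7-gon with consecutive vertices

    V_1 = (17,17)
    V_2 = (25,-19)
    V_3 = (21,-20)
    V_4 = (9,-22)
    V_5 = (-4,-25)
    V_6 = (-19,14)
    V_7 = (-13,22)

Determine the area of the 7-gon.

1403

V_1→V_2: (17)(-19) − (25)(17) = -748
V_2→V_3: (25)(-20) − (21)(-19) = -101
V_3→V_4: (21)(-22) − (9)(-20) = -282
V_4→V_5: (9)(-25) − (-4)(-22) = -313
V_5→V_6: (-4)(14) − (-19)(-25) = -531
V_6→V_7: (-19)(22) − (-13)(14) = -236
V_7→V_1: (-13)(17) − (17)(22) = -595
Σ = -2806
Area = |Σ|/2 = 1403.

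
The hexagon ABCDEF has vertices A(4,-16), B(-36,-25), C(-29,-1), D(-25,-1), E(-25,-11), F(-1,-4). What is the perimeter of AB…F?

|AB| = √((-40)² + (-9)²) = √1681 = 41
|BC| = √((7)² + (24)²) = √625 = 25
|CD| = √((4)² + (0)²) = √16 = 4
|DE| = √((0)² + (-10)²) = √100 = 10
|EF| = √((24)² + (7)²) = √625 = 25
|FA| = √((5)² + (-12)²) = √169 = 13
Perimeter = 41 + 25 + 4 + 10 + 25 + 13 = 118.

118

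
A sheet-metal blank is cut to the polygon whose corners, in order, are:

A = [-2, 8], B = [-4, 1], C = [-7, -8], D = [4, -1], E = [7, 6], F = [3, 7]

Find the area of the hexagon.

Apply the shoelace formula: 2A = Σ (x_i·y_{i+1} − x_{i+1}·y_i), indices taken mod 6.
Cross-terms: 30, 39, 39, 31, 31, 38  ⇒  Σ = 208
Area = |Σ|/2 = 104.

104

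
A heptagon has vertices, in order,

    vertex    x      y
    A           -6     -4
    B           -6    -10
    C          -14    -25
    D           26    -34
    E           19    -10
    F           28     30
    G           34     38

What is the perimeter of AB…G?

|AB| = √((0)² + (-6)²) = √36 = 6
|BC| = √((-8)² + (-15)²) = √289 = 17
|CD| = √((40)² + (-9)²) = √1681 = 41
|DE| = √((-7)² + (24)²) = √625 = 25
|EF| = √((9)² + (40)²) = √1681 = 41
|FG| = √((6)² + (8)²) = √100 = 10
|GA| = √((-40)² + (-42)²) = √3364 = 58
Perimeter = 6 + 17 + 41 + 25 + 41 + 10 + 58 = 198.

198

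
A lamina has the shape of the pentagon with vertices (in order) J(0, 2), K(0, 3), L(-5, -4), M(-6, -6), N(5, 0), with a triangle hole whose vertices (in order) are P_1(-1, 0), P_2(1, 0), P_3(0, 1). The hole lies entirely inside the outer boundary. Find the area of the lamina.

29.5

Outer boundary:
Apply the shoelace (surveyor's) formula: 2A = Σ (x_i·y_{i+1} − x_{i+1}·y_i), indices taken mod 5.
Σ = (0) + (15) + (6) + (30) + (10) = 61
Area = |Σ|/2 = 30.5.
Hole:
Apply the surveyor's formula: 2A = Σ (x_i·y_{i+1} − x_{i+1}·y_i), indices taken mod 3.
Σ = (0) + (1) + (1) = 2
Area = |Σ|/2 = 1.
Net area = 30.5 − 1 = 29.5.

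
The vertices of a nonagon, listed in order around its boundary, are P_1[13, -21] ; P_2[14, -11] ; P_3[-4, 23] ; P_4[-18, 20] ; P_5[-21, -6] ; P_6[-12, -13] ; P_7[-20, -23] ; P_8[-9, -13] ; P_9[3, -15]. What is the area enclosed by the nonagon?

Apply the shoelace (surveyor's) formula: 2A = Σ (x_i·y_{i+1} − x_{i+1}·y_i), indices taken mod 9.
Σ = (151) + (278) + (334) + (528) + (201) + (16) + (53) + (174) + (132) = 1867
Area = |Σ|/2 = 933.5.

933.5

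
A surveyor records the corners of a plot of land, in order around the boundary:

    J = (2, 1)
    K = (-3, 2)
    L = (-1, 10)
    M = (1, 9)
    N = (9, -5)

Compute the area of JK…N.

Σ = (7) + (-28) + (-19) + (-86) + (19) = -107
Area = |Σ|/2 = 53.5.

53.5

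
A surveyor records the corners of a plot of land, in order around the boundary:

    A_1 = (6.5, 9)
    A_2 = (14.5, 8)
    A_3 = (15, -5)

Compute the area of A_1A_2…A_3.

51.75

Cross-terms: -78.5, -192.5, 167.5  ⇒  Σ = -103.5
Area = |Σ|/2 = 51.75.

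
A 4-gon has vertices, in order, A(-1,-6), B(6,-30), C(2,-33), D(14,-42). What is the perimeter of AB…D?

84

|AB| = √((7)² + (-24)²) = √625 = 25
|BC| = √((-4)² + (-3)²) = √25 = 5
|CD| = √((12)² + (-9)²) = √225 = 15
|DA| = √((-15)² + (36)²) = √1521 = 39
Perimeter = 25 + 5 + 15 + 39 = 84.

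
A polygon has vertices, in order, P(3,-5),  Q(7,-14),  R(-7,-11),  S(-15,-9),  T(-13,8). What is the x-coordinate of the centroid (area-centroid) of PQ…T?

Apply the shoelace formula. First the cross-terms c_i = x_i·y_{i+1} − x_{i+1}·y_i:
  -7, -175, -102, -237, 41  ⇒  2A = -480, A = -240.
Then Σ (x_i + x_{i+1})·c_i = 8400, so x̄ = 8400 / (6·(-240)) = -35/6.

-35/6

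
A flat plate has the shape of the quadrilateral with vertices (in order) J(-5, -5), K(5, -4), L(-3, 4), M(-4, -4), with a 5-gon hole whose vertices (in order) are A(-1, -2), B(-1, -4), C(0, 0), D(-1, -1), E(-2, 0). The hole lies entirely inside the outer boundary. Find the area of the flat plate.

Outer boundary:
Apply the surveyor's formula: 2A = Σ (x_i·y_{i+1} − x_{i+1}·y_i), indices taken mod 4.
J→K: (-5)(-4) − (5)(-5) = 45
K→L: (5)(4) − (-3)(-4) = 8
L→M: (-3)(-4) − (-4)(4) = 28
M→J: (-4)(-5) − (-5)(-4) = 0
Σ = 81
Area = |Σ|/2 = 40.5.
Hole:
A→B: (-1)(-4) − (-1)(-2) = 2
B→C: (-1)(0) − (0)(-4) = 0
C→D: (0)(-1) − (-1)(0) = 0
D→E: (-1)(0) − (-2)(-1) = -2
E→A: (-2)(-2) − (-1)(0) = 4
Σ = 4
Area = |Σ|/2 = 2.
Net area = 40.5 − 2 = 38.5.

38.5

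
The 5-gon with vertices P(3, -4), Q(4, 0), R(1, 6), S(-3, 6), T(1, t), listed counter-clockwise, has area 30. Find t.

-1

The doubled signed area Σ (x_i y_{i+1} − x_{i+1} y_i) is linear in t.
With t=0 it equals 54; the coefficient of t is -6 (from the two edges through T).
So -6·t + 54 = 2·30 = 60 ⇒ t = -1.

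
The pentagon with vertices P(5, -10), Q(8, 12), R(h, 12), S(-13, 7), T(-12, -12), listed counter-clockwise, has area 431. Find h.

The doubled signed area Σ (x_i y_{i+1} − x_{i+1} y_i) is linear in h.
With h=0 it equals 812; the coefficient of h is -5 (from the two edges through R).
So -5·h + 812 = 2·431 = 862 ⇒ h = -10.

-10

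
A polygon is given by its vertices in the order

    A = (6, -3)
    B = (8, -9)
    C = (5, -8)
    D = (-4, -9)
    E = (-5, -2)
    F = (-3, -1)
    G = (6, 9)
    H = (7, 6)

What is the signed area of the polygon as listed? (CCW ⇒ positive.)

Σ = (-30) + (-19) + (-77) + (-37) + (-1) + (-21) + (-27) + (-57) = -269
Signed area = Σ/2 = -134.5 (negative ⇒ clockwise traversal).

-134.5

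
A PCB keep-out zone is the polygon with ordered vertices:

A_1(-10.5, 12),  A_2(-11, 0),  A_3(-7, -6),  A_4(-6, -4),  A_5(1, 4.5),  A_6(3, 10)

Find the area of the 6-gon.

Apply the shoelace (surveyor's) formula: 2A = Σ (x_i·y_{i+1} − x_{i+1}·y_i), indices taken mod 6.
Cross-terms: 132, 66, -8, -23, -3.5, 141  ⇒  Σ = 304.5
Area = |Σ|/2 = 152.25.

152.25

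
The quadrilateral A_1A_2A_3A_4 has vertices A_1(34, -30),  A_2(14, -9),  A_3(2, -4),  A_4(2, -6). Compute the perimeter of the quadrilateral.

|A_1A_2| = √((-20)² + (21)²) = √841 = 29
|A_2A_3| = √((-12)² + (5)²) = √169 = 13
|A_3A_4| = √((0)² + (-2)²) = √4 = 2
|A_4A_1| = √((32)² + (-24)²) = √1600 = 40
Perimeter = 29 + 13 + 2 + 40 = 84.

84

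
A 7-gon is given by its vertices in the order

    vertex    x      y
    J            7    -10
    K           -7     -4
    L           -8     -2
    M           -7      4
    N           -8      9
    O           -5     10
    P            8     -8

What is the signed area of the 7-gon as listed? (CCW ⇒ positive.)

-146

Apply the shoelace (surveyor's) formula: 2A = Σ (x_i·y_{i+1} − x_{i+1}·y_i), indices taken mod 7.
Σ = (-98) + (-18) + (-46) + (-31) + (-35) + (-40) + (-24) = -292
Signed area = Σ/2 = -146 (negative ⇒ clockwise traversal).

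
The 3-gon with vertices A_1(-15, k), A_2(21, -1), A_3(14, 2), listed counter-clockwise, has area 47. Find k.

The doubled signed area Σ (x_i y_{i+1} − x_{i+1} y_i) is linear in k.
With k=0 it equals 101; the coefficient of k is -7 (from the two edges through A_1).
So -7·k + 101 = 2·47 = 94 ⇒ k = 1.

1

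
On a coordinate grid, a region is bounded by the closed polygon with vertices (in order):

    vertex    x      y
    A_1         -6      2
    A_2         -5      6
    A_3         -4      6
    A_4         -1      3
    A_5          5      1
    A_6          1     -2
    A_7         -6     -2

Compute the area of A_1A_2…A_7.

Apply the surveyor's formula: 2A = Σ (x_i·y_{i+1} − x_{i+1}·y_i), indices taken mod 7.
Cross-terms: -26, -6, -6, -16, -11, -14, -24  ⇒  Σ = -103
Area = |Σ|/2 = 51.5.

51.5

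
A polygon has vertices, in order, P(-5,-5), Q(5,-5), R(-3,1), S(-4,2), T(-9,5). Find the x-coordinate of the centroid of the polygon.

Apply the surveyor's formula. First the cross-terms c_i = x_i·y_{i+1} − x_{i+1}·y_i:
  50, -10, -2, -2, 70  ⇒  2A = 106, A = 53.
Then Σ (x_i + x_{i+1})·c_i = -960, so x̄ = -960 / (6·53) = -160/53.

-160/53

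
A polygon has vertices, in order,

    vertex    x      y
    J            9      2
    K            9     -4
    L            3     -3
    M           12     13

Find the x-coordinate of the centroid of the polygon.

220/29

Apply Gauss's area formula. First the cross-terms c_i = x_i·y_{i+1} − x_{i+1}·y_i:
  -54, -15, 75, -93  ⇒  2A = -87, A = -43.5.
Then Σ (x_i + x_{i+1})·c_i = -1980, so x̄ = -1980 / (6·(-43.5)) = 220/29.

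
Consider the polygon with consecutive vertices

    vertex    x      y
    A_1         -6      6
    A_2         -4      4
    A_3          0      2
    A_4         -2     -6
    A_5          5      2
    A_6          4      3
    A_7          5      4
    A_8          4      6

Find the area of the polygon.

52

Apply Gauss's area formula: 2A = Σ (x_i·y_{i+1} − x_{i+1}·y_i), indices taken mod 8.
Σ = (0) + (-8) + (4) + (26) + (7) + (1) + (14) + (60) = 104
Area = |Σ|/2 = 52.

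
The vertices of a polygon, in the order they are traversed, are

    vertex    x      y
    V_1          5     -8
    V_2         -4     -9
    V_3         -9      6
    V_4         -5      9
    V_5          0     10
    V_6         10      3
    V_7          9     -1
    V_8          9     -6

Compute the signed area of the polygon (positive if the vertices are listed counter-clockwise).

-253.5

Apply the shoelace formula: 2A = Σ (x_i·y_{i+1} − x_{i+1}·y_i), indices taken mod 8.
Σ = (-77) + (-105) + (-51) + (-50) + (-100) + (-37) + (-45) + (-42) = -507
Signed area = Σ/2 = -253.5 (negative ⇒ clockwise traversal).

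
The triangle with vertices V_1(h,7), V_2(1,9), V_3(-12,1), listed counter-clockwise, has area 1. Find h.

The doubled signed area Σ (x_i y_{i+1} − x_{i+1} y_i) is linear in h.
With h=0 it equals 18; the coefficient of h is 8 (from the two edges through V_1).
So 8·h + 18 = 2·1 = 2 ⇒ h = -2.

-2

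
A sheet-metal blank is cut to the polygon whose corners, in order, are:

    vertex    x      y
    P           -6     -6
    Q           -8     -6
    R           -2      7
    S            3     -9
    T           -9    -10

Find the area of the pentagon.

100

Apply the surveyor's formula: 2A = Σ (x_i·y_{i+1} − x_{i+1}·y_i), indices taken mod 5.
Σ = (-12) + (-68) + (-3) + (-111) + (-6) = -200
Area = |Σ|/2 = 100.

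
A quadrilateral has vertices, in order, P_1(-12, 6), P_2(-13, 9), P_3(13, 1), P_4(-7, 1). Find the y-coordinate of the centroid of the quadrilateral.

Apply the surveyor's formula. First the cross-terms c_i = x_i·y_{i+1} − x_{i+1}·y_i:
  -30, -130, 20, -30  ⇒  2A = -170, A = -85.
Then Σ (y_i + y_{i+1})·c_i = -1920, so ȳ = -1920 / (6·(-85)) = 64/17.

64/17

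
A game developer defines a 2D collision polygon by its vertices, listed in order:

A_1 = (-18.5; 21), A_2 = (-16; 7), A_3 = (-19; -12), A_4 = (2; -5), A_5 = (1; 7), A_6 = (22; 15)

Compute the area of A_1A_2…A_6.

Σ = (206.5) + (325) + (119) + (19) + (-139) + (739.5) = 1270
Area = |Σ|/2 = 635.

635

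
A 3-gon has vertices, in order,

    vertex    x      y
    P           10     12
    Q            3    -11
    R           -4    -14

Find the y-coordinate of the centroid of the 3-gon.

Apply the shoelace formula. First the cross-terms c_i = x_i·y_{i+1} − x_{i+1}·y_i:
  -146, -86, 92  ⇒  2A = -140, A = -70.
Then Σ (y_i + y_{i+1})·c_i = 1820, so ȳ = 1820 / (6·(-70)) = -13/3.

-13/3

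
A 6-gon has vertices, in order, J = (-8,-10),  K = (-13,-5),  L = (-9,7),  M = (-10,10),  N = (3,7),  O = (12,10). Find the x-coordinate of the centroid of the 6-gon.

-208/55

Apply the shoelace formula. First the cross-terms c_i = x_i·y_{i+1} − x_{i+1}·y_i:
  -90, -136, -20, -100, -54, -40  ⇒  2A = -440, A = -220.
Then Σ (x_i + x_{i+1})·c_i = 4992, so x̄ = 4992 / (6·(-220)) = -208/55.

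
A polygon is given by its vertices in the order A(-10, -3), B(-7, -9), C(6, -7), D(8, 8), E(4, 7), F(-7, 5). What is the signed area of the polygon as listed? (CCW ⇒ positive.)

220

Σ = (69) + (103) + (104) + (24) + (69) + (71) = 440
Signed area = Σ/2 = 220 (positive ⇒ counter-clockwise traversal).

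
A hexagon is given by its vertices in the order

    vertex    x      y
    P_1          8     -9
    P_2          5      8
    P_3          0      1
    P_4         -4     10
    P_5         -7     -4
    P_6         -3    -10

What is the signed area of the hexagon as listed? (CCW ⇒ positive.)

184.5

Apply the surveyor's formula: 2A = Σ (x_i·y_{i+1} − x_{i+1}·y_i), indices taken mod 6.
Cross-terms: 109, 5, 4, 86, 58, 107  ⇒  Σ = 369
Signed area = Σ/2 = 184.5 (positive ⇒ counter-clockwise traversal).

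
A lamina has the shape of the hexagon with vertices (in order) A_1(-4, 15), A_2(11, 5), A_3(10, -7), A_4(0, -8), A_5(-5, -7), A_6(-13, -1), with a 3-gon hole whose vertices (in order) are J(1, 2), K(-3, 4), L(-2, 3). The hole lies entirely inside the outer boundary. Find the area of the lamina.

357.5

Outer boundary:
A_1→A_2: (-4)(5) − (11)(15) = -185
A_2→A_3: (11)(-7) − (10)(5) = -127
A_3→A_4: (10)(-8) − (0)(-7) = -80
A_4→A_5: (0)(-7) − (-5)(-8) = -40
A_5→A_6: (-5)(-1) − (-13)(-7) = -86
A_6→A_1: (-13)(15) − (-4)(-1) = -199
Σ = -717
Area = |Σ|/2 = 358.5.
Hole:
Cross-terms: 10, -1, -7  ⇒  Σ = 2
Area = |Σ|/2 = 1.
Net area = 358.5 − 1 = 357.5.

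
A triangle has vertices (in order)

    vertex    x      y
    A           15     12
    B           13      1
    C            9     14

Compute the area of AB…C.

35

Apply the surveyor's formula: 2A = Σ (x_i·y_{i+1} − x_{i+1}·y_i), indices taken mod 3.
Cross-terms: -141, 173, -102  ⇒  Σ = -70
Area = |Σ|/2 = 35.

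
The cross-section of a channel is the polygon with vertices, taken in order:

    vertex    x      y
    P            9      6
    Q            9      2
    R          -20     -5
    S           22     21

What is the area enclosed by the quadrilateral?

Apply Gauss's area formula: 2A = Σ (x_i·y_{i+1} − x_{i+1}·y_i), indices taken mod 4.
Σ = (-36) + (-5) + (-310) + (-57) = -408
Area = |Σ|/2 = 204.

204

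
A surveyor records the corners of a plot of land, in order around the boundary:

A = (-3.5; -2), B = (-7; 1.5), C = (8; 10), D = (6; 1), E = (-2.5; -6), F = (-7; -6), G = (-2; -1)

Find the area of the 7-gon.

109.125

Apply the shoelace (surveyor's) formula: 2A = Σ (x_i·y_{i+1} − x_{i+1}·y_i), indices taken mod 7.
A→B: (-3.5)(1.5) − (-7)(-2) = -19.25
B→C: (-7)(10) − (8)(1.5) = -82
C→D: (8)(1) − (6)(10) = -52
D→E: (6)(-6) − (-2.5)(1) = -33.5
E→F: (-2.5)(-6) − (-7)(-6) = -27
F→G: (-7)(-1) − (-2)(-6) = -5
G→A: (-2)(-2) − (-3.5)(-1) = 0.5
Σ = -218.25
Area = |Σ|/2 = 109.125.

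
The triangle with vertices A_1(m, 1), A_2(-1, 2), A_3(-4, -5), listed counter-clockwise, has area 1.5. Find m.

-1

Write out the shoelace sum; only the two edges meeting at A_1 involve m:
2·Area = [((-4)·1 − m·(-5)) + (m·2 − (-1)·1)] + 13
       = 7·m + 10 = 3
⇒ m = -1.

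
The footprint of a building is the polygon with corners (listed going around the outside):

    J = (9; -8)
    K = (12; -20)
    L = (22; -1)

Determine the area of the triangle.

Apply the surveyor's formula: 2A = Σ (x_i·y_{i+1} − x_{i+1}·y_i), indices taken mod 3.
Cross-terms: -84, 428, -167  ⇒  Σ = 177
Area = |Σ|/2 = 88.5.

88.5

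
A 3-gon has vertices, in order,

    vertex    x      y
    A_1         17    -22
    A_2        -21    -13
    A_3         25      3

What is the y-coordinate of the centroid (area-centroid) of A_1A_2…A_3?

Apply the shoelace (surveyor's) formula. First the cross-terms c_i = x_i·y_{i+1} − x_{i+1}·y_i:
  -683, 262, -601  ⇒  2A = -1022, A = -511.
Then Σ (y_i + y_{i+1})·c_i = 32704, so ȳ = 32704 / (6·(-511)) = -32/3.

-32/3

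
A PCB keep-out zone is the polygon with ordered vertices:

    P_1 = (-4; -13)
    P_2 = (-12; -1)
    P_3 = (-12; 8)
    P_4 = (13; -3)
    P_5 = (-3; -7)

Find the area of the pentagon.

Apply the shoelace formula: 2A = Σ (x_i·y_{i+1} − x_{i+1}·y_i), indices taken mod 5.
Cross-terms: -152, -108, -68, -100, 11  ⇒  Σ = -417
Area = |Σ|/2 = 208.5.

208.5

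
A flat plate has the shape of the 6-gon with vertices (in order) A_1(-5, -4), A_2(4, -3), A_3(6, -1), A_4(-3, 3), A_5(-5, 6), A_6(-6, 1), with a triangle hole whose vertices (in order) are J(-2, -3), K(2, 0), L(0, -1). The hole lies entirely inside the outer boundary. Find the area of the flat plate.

Outer boundary:
Apply the shoelace formula: 2A = Σ (x_i·y_{i+1} − x_{i+1}·y_i), indices taken mod 6.
Σ = (31) + (14) + (15) + (-3) + (31) + (29) = 117
Area = |Σ|/2 = 58.5.
Hole:
J→K: (-2)(0) − (2)(-3) = 6
K→L: (2)(-1) − (0)(0) = -2
L→J: (0)(-3) − (-2)(-1) = -2
Σ = 2
Area = |Σ|/2 = 1.
Net area = 58.5 − 1 = 57.5.

57.5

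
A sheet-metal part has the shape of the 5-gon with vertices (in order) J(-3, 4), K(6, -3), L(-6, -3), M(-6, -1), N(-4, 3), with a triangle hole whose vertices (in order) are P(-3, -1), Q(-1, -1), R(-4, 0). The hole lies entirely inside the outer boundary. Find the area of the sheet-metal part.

Outer boundary:
Apply Gauss's area formula: 2A = Σ (x_i·y_{i+1} − x_{i+1}·y_i), indices taken mod 5.
Σ = (-15) + (-36) + (-12) + (-22) + (-7) = -92
Area = |Σ|/2 = 46.
Hole:
Σ = (2) + (-4) + (4) = 2
Area = |Σ|/2 = 1.
Net area = 46 − 1 = 45.

45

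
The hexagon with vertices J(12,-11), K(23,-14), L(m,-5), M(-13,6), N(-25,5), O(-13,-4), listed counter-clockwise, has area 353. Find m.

The doubled signed area Σ (x_i y_{i+1} − x_{i+1} y_i) is linear in m.
With m=0 it equals 346; the coefficient of m is 20 (from the two edges through L).
So 20·m + 346 = 2·353 = 706 ⇒ m = 18.

18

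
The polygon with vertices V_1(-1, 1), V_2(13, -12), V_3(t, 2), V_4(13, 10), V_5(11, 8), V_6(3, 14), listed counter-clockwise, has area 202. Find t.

12

Write out the shoelace sum; only the two edges meeting at V_3 involve t:
2·Area = [(13·2 − t·(-12)) + (t·10 − 13·2)] + 140
       = 22·t + 140 = 404
⇒ t = 12.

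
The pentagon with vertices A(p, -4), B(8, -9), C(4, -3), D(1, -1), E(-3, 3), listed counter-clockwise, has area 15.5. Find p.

2

The doubled signed area Σ (x_i y_{i+1} − x_{i+1} y_i) is linear in p.
With p=0 it equals 55; the coefficient of p is -12 (from the two edges through A).
So -12·p + 55 = 2·15.5 = 31 ⇒ p = 2.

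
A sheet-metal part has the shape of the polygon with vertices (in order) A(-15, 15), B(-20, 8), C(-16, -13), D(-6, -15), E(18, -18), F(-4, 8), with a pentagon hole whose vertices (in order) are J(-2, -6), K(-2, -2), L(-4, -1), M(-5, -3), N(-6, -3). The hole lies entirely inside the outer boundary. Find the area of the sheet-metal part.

610

Outer boundary:
Apply the shoelace (surveyor's) formula: 2A = Σ (x_i·y_{i+1} − x_{i+1}·y_i), indices taken mod 6.
A→B: (-15)(8) − (-20)(15) = 180
B→C: (-20)(-13) − (-16)(8) = 388
C→D: (-16)(-15) − (-6)(-13) = 162
D→E: (-6)(-18) − (18)(-15) = 378
E→F: (18)(8) − (-4)(-18) = 72
F→A: (-4)(15) − (-15)(8) = 60
Σ = 1240
Area = |Σ|/2 = 620.
Hole:
Apply the shoelace (surveyor's) formula: 2A = Σ (x_i·y_{i+1} − x_{i+1}·y_i), indices taken mod 5.
J→K: (-2)(-2) − (-2)(-6) = -8
K→L: (-2)(-1) − (-4)(-2) = -6
L→M: (-4)(-3) − (-5)(-1) = 7
M→N: (-5)(-3) − (-6)(-3) = -3
N→J: (-6)(-6) − (-2)(-3) = 30
Σ = 20
Area = |Σ|/2 = 10.
Net area = 620 − 10 = 610.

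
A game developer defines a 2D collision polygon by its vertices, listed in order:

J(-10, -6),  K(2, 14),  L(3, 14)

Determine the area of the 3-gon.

Apply Gauss's area formula: 2A = Σ (x_i·y_{i+1} − x_{i+1}·y_i), indices taken mod 3.
Σ = (-128) + (-14) + (122) = -20
Area = |Σ|/2 = 10.

10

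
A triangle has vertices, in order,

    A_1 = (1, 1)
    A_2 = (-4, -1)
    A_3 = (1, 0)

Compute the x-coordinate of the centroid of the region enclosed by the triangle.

Apply the shoelace formula. First the cross-terms c_i = x_i·y_{i+1} − x_{i+1}·y_i:
  3, 1, 1  ⇒  2A = 5, A = 2.5.
Then Σ (x_i + x_{i+1})·c_i = -10, so x̄ = -10 / (6·2.5) = -2/3.

-2/3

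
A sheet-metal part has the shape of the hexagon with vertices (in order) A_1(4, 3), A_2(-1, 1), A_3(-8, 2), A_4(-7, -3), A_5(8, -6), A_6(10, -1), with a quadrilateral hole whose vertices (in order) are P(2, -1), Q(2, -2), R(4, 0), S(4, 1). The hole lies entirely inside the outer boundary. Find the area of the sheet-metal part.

99.5

Outer boundary:
Cross-terms: 7, 6, 38, 66, 52, 34  ⇒  Σ = 203
Area = |Σ|/2 = 101.5.
Hole:
Apply the surveyor's formula: 2A = Σ (x_i·y_{i+1} − x_{i+1}·y_i), indices taken mod 4.
P→Q: (2)(-2) − (2)(-1) = -2
Q→R: (2)(0) − (4)(-2) = 8
R→S: (4)(1) − (4)(0) = 4
S→P: (4)(-1) − (2)(1) = -6
Σ = 4
Area = |Σ|/2 = 2.
Net area = 101.5 − 2 = 99.5.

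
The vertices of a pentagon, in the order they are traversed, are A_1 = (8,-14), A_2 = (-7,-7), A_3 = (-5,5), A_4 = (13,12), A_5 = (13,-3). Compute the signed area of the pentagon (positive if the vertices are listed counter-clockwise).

Σ = (-154) + (-70) + (-125) + (-195) + (-158) = -702
Signed area = Σ/2 = -351 (negative ⇒ clockwise traversal).

-351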